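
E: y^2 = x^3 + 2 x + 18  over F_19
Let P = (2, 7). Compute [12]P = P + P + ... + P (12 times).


k = 12 = 1100_2 (binary, LSB first: 0011)
Double-and-add from P = (2, 7):
  bit 0 = 0: acc unchanged = O
  bit 1 = 0: acc unchanged = O
  bit 2 = 1: acc = O + (17, 14) = (17, 14)
  bit 3 = 1: acc = (17, 14) + (9, 9) = (2, 12)

12P = (2, 12)


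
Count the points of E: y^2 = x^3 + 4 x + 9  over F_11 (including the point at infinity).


For each x in F_11, count y with y^2 = x^3 + 4 x + 9 mod 11:
  x = 0: RHS = 9, y in [3, 8]  -> 2 point(s)
  x = 1: RHS = 3, y in [5, 6]  -> 2 point(s)
  x = 2: RHS = 3, y in [5, 6]  -> 2 point(s)
  x = 3: RHS = 4, y in [2, 9]  -> 2 point(s)
  x = 4: RHS = 1, y in [1, 10]  -> 2 point(s)
  x = 5: RHS = 0, y in [0]  -> 1 point(s)
  x = 8: RHS = 3, y in [5, 6]  -> 2 point(s)
  x = 9: RHS = 4, y in [2, 9]  -> 2 point(s)
  x = 10: RHS = 4, y in [2, 9]  -> 2 point(s)
Affine points: 17. Add the point at infinity: total = 18.

#E(F_11) = 18


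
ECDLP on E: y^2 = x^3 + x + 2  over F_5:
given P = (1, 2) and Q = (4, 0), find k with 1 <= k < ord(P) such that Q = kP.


Enumerate multiples of P until we hit Q = (4, 0):
  1P = (1, 2)
  2P = (4, 0)
Match found at i = 2.

k = 2


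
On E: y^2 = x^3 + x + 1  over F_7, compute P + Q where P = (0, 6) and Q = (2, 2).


P != Q, so use the chord formula.
s = (y2 - y1) / (x2 - x1) = (3) / (2) mod 7 = 5
x3 = s^2 - x1 - x2 mod 7 = 5^2 - 0 - 2 = 2
y3 = s (x1 - x3) - y1 mod 7 = 5 * (0 - 2) - 6 = 5

P + Q = (2, 5)


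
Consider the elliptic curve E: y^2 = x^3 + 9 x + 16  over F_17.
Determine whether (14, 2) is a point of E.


Check whether y^2 = x^3 + 9 x + 16 (mod 17) for (x, y) = (14, 2).
LHS: y^2 = 2^2 mod 17 = 4
RHS: x^3 + 9 x + 16 = 14^3 + 9*14 + 16 mod 17 = 13
LHS != RHS

No, not on the curve


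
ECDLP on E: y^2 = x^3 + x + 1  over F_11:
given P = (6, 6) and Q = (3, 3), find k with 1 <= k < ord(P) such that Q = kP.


Enumerate multiples of P until we hit Q = (3, 3):
  1P = (6, 6)
  2P = (0, 10)
  3P = (3, 3)
Match found at i = 3.

k = 3


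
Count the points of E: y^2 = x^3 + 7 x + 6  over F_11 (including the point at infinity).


For each x in F_11, count y with y^2 = x^3 + 7 x + 6 mod 11:
  x = 1: RHS = 3, y in [5, 6]  -> 2 point(s)
  x = 5: RHS = 1, y in [1, 10]  -> 2 point(s)
  x = 6: RHS = 0, y in [0]  -> 1 point(s)
  x = 10: RHS = 9, y in [3, 8]  -> 2 point(s)
Affine points: 7. Add the point at infinity: total = 8.

#E(F_11) = 8


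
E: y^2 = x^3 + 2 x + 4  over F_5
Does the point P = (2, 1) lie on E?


Check whether y^2 = x^3 + 2 x + 4 (mod 5) for (x, y) = (2, 1).
LHS: y^2 = 1^2 mod 5 = 1
RHS: x^3 + 2 x + 4 = 2^3 + 2*2 + 4 mod 5 = 1
LHS = RHS

Yes, on the curve


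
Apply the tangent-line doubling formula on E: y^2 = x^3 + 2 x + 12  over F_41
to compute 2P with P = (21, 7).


Doubling: s = (3 x1^2 + a) / (2 y1)
s = (3*21^2 + 2) / (2*7) mod 41 = 39
x3 = s^2 - 2 x1 mod 41 = 39^2 - 2*21 = 3
y3 = s (x1 - x3) - y1 mod 41 = 39 * (21 - 3) - 7 = 39

2P = (3, 39)


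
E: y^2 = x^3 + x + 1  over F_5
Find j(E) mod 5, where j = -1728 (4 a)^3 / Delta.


Delta = -16(4 a^3 + 27 b^2) mod 5 = 4
-1728 * (4 a)^3 = -1728 * (4*1)^3 mod 5 = 3
j = 3 * 4^(-1) mod 5 = 2

j = 2 (mod 5)


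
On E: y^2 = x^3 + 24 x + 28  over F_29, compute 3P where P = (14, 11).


k = 3 = 11_2 (binary, LSB first: 11)
Double-and-add from P = (14, 11):
  bit 0 = 1: acc = O + (14, 11) = (14, 11)
  bit 1 = 1: acc = (14, 11) + (0, 12) = (19, 8)

3P = (19, 8)


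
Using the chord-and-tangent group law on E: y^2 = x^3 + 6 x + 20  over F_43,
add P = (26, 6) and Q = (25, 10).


P != Q, so use the chord formula.
s = (y2 - y1) / (x2 - x1) = (4) / (42) mod 43 = 39
x3 = s^2 - x1 - x2 mod 43 = 39^2 - 26 - 25 = 8
y3 = s (x1 - x3) - y1 mod 43 = 39 * (26 - 8) - 6 = 8

P + Q = (8, 8)


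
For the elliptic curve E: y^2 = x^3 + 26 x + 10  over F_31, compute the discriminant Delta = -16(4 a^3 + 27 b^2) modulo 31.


4 a^3 + 27 b^2 = 4*26^3 + 27*10^2 = 70304 + 2700 = 73004
Delta = -16 * (73004) = -1168064
Delta mod 31 = 16

Delta = 16 (mod 31)


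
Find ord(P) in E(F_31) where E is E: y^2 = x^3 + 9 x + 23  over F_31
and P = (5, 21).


Compute successive multiples of P until we hit O:
  1P = (5, 21)
  2P = (25, 1)
  3P = (2, 7)
  4P = (1, 8)
  5P = (22, 9)
  6P = (6, 18)
  7P = (29, 20)
  8P = (16, 4)
  ... (continuing to 20P)
  20P = O

ord(P) = 20


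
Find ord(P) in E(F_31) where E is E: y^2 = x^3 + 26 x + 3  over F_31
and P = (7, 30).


Compute successive multiples of P until we hit O:
  1P = (7, 30)
  2P = (5, 14)
  3P = (21, 13)
  4P = (4, 4)
  5P = (9, 25)
  6P = (29, 25)
  7P = (11, 16)
  8P = (2, 30)
  ... (continuing to 33P)
  33P = O

ord(P) = 33


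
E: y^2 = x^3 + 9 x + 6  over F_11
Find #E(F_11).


For each x in F_11, count y with y^2 = x^3 + 9 x + 6 mod 11:
  x = 1: RHS = 5, y in [4, 7]  -> 2 point(s)
  x = 3: RHS = 5, y in [4, 7]  -> 2 point(s)
  x = 5: RHS = 0, y in [0]  -> 1 point(s)
  x = 6: RHS = 1, y in [1, 10]  -> 2 point(s)
  x = 7: RHS = 5, y in [4, 7]  -> 2 point(s)
Affine points: 9. Add the point at infinity: total = 10.

#E(F_11) = 10


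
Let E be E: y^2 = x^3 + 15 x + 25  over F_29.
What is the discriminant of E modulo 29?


4 a^3 + 27 b^2 = 4*15^3 + 27*25^2 = 13500 + 16875 = 30375
Delta = -16 * (30375) = -486000
Delta mod 29 = 11

Delta = 11 (mod 29)


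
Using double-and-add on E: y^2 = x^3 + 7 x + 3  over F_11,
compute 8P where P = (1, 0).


k = 8 = 1000_2 (binary, LSB first: 0001)
Double-and-add from P = (1, 0):
  bit 0 = 0: acc unchanged = O
  bit 1 = 0: acc unchanged = O
  bit 2 = 0: acc unchanged = O
  bit 3 = 1: acc = O + O = O

8P = O


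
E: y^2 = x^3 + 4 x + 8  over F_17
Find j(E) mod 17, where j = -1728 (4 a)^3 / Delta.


Delta = -16(4 a^3 + 27 b^2) mod 17 = 12
-1728 * (4 a)^3 = -1728 * (4*4)^3 mod 17 = 11
j = 11 * 12^(-1) mod 17 = 8

j = 8 (mod 17)


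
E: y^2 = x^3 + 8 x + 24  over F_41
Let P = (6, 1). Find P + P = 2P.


Doubling: s = (3 x1^2 + a) / (2 y1)
s = (3*6^2 + 8) / (2*1) mod 41 = 17
x3 = s^2 - 2 x1 mod 41 = 17^2 - 2*6 = 31
y3 = s (x1 - x3) - y1 mod 41 = 17 * (6 - 31) - 1 = 25

2P = (31, 25)


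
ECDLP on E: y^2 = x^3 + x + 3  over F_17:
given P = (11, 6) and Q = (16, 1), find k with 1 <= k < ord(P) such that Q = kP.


Enumerate multiples of P until we hit Q = (16, 1):
  1P = (11, 6)
  2P = (16, 1)
Match found at i = 2.

k = 2


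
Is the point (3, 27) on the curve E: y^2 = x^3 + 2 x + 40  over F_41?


Check whether y^2 = x^3 + 2 x + 40 (mod 41) for (x, y) = (3, 27).
LHS: y^2 = 27^2 mod 41 = 32
RHS: x^3 + 2 x + 40 = 3^3 + 2*3 + 40 mod 41 = 32
LHS = RHS

Yes, on the curve


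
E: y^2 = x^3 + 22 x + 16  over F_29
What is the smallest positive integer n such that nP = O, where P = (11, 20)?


Compute successive multiples of P until we hit O:
  1P = (11, 20)
  2P = (14, 20)
  3P = (4, 9)
  4P = (7, 7)
  5P = (27, 15)
  6P = (15, 3)
  7P = (12, 6)
  8P = (28, 15)
  ... (continuing to 37P)
  37P = O

ord(P) = 37


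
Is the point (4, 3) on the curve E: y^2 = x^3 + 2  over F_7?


Check whether y^2 = x^3 + 0 x + 2 (mod 7) for (x, y) = (4, 3).
LHS: y^2 = 3^2 mod 7 = 2
RHS: x^3 + 0 x + 2 = 4^3 + 0*4 + 2 mod 7 = 3
LHS != RHS

No, not on the curve


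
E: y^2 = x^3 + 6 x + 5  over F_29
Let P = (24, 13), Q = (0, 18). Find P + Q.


P != Q, so use the chord formula.
s = (y2 - y1) / (x2 - x1) = (5) / (5) mod 29 = 1
x3 = s^2 - x1 - x2 mod 29 = 1^2 - 24 - 0 = 6
y3 = s (x1 - x3) - y1 mod 29 = 1 * (24 - 6) - 13 = 5

P + Q = (6, 5)


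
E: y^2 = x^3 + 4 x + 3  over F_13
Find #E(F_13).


For each x in F_13, count y with y^2 = x^3 + 4 x + 3 mod 13:
  x = 0: RHS = 3, y in [4, 9]  -> 2 point(s)
  x = 3: RHS = 3, y in [4, 9]  -> 2 point(s)
  x = 6: RHS = 9, y in [3, 10]  -> 2 point(s)
  x = 7: RHS = 10, y in [6, 7]  -> 2 point(s)
  x = 8: RHS = 1, y in [1, 12]  -> 2 point(s)
  x = 9: RHS = 1, y in [1, 12]  -> 2 point(s)
  x = 10: RHS = 3, y in [4, 9]  -> 2 point(s)
  x = 11: RHS = 0, y in [0]  -> 1 point(s)
Affine points: 15. Add the point at infinity: total = 16.

#E(F_13) = 16


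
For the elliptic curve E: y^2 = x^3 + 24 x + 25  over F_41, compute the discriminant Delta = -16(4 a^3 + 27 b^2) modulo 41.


4 a^3 + 27 b^2 = 4*24^3 + 27*25^2 = 55296 + 16875 = 72171
Delta = -16 * (72171) = -1154736
Delta mod 41 = 29

Delta = 29 (mod 41)


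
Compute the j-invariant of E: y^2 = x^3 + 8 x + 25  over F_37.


Delta = -16(4 a^3 + 27 b^2) mod 37 = 3
-1728 * (4 a)^3 = -1728 * (4*8)^3 mod 37 = 31
j = 31 * 3^(-1) mod 37 = 35

j = 35 (mod 37)


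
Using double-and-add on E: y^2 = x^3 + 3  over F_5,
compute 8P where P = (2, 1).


k = 8 = 1000_2 (binary, LSB first: 0001)
Double-and-add from P = (2, 1):
  bit 0 = 0: acc unchanged = O
  bit 1 = 0: acc unchanged = O
  bit 2 = 0: acc unchanged = O
  bit 3 = 1: acc = O + (2, 4) = (2, 4)

8P = (2, 4)


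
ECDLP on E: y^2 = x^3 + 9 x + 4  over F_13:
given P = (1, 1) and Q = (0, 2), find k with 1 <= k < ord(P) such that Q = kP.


Enumerate multiples of P until we hit Q = (0, 2):
  1P = (1, 1)
  2P = (8, 9)
  3P = (0, 2)
Match found at i = 3.

k = 3


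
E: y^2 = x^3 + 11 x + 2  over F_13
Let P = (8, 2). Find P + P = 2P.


Doubling: s = (3 x1^2 + a) / (2 y1)
s = (3*8^2 + 11) / (2*2) mod 13 = 2
x3 = s^2 - 2 x1 mod 13 = 2^2 - 2*8 = 1
y3 = s (x1 - x3) - y1 mod 13 = 2 * (8 - 1) - 2 = 12

2P = (1, 12)


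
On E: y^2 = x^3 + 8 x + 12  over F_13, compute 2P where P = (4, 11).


Doubling: s = (3 x1^2 + a) / (2 y1)
s = (3*4^2 + 8) / (2*11) mod 13 = 12
x3 = s^2 - 2 x1 mod 13 = 12^2 - 2*4 = 6
y3 = s (x1 - x3) - y1 mod 13 = 12 * (4 - 6) - 11 = 4

2P = (6, 4)


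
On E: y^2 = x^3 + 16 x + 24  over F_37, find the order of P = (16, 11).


Compute successive multiples of P until we hit O:
  1P = (16, 11)
  2P = (9, 3)
  3P = (5, 28)
  4P = (19, 34)
  5P = (32, 2)
  6P = (36, 28)
  7P = (23, 33)
  8P = (26, 21)
  ... (continuing to 38P)
  38P = O

ord(P) = 38


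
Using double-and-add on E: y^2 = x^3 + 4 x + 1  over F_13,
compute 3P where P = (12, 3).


k = 3 = 11_2 (binary, LSB first: 11)
Double-and-add from P = (12, 3):
  bit 0 = 1: acc = O + (12, 3) = (12, 3)
  bit 1 = 1: acc = (12, 3) + (3, 1) = (8, 8)

3P = (8, 8)


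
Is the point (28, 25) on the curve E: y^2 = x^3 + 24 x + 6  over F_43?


Check whether y^2 = x^3 + 24 x + 6 (mod 43) for (x, y) = (28, 25).
LHS: y^2 = 25^2 mod 43 = 23
RHS: x^3 + 24 x + 6 = 28^3 + 24*28 + 6 mod 43 = 12
LHS != RHS

No, not on the curve


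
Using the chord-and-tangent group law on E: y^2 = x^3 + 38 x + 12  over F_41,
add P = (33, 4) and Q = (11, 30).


P != Q, so use the chord formula.
s = (y2 - y1) / (x2 - x1) = (26) / (19) mod 41 = 10
x3 = s^2 - x1 - x2 mod 41 = 10^2 - 33 - 11 = 15
y3 = s (x1 - x3) - y1 mod 41 = 10 * (33 - 15) - 4 = 12

P + Q = (15, 12)


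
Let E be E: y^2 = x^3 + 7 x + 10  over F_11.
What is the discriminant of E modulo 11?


4 a^3 + 27 b^2 = 4*7^3 + 27*10^2 = 1372 + 2700 = 4072
Delta = -16 * (4072) = -65152
Delta mod 11 = 1

Delta = 1 (mod 11)


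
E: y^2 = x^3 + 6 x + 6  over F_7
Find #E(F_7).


For each x in F_7, count y with y^2 = x^3 + 6 x + 6 mod 7:
  x = 3: RHS = 2, y in [3, 4]  -> 2 point(s)
  x = 5: RHS = 0, y in [0]  -> 1 point(s)
Affine points: 3. Add the point at infinity: total = 4.

#E(F_7) = 4


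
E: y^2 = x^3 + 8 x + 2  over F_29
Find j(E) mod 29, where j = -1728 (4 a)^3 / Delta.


Delta = -16(4 a^3 + 27 b^2) mod 29 = 14
-1728 * (4 a)^3 = -1728 * (4*8)^3 mod 29 = 5
j = 5 * 14^(-1) mod 29 = 19

j = 19 (mod 29)


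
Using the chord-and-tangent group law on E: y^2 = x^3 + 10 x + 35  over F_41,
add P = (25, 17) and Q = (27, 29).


P != Q, so use the chord formula.
s = (y2 - y1) / (x2 - x1) = (12) / (2) mod 41 = 6
x3 = s^2 - x1 - x2 mod 41 = 6^2 - 25 - 27 = 25
y3 = s (x1 - x3) - y1 mod 41 = 6 * (25 - 25) - 17 = 24

P + Q = (25, 24)


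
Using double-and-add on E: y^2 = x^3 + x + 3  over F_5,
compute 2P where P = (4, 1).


k = 2 = 10_2 (binary, LSB first: 01)
Double-and-add from P = (4, 1):
  bit 0 = 0: acc unchanged = O
  bit 1 = 1: acc = O + (1, 0) = (1, 0)

2P = (1, 0)


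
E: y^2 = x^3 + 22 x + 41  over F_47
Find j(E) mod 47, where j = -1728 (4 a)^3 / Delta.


Delta = -16(4 a^3 + 27 b^2) mod 47 = 33
-1728 * (4 a)^3 = -1728 * (4*22)^3 mod 47 = 21
j = 21 * 33^(-1) mod 47 = 22

j = 22 (mod 47)


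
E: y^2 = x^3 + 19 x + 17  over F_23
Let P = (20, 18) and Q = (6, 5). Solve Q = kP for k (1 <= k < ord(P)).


Enumerate multiples of P until we hit Q = (6, 5):
  1P = (20, 18)
  2P = (6, 5)
Match found at i = 2.

k = 2


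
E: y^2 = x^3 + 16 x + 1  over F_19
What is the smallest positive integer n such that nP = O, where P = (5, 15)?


Compute successive multiples of P until we hit O:
  1P = (5, 15)
  2P = (14, 9)
  3P = (11, 8)
  4P = (7, 0)
  5P = (11, 11)
  6P = (14, 10)
  7P = (5, 4)
  8P = O

ord(P) = 8


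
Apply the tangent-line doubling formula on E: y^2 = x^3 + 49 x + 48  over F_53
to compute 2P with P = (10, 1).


Doubling: s = (3 x1^2 + a) / (2 y1)
s = (3*10^2 + 49) / (2*1) mod 53 = 42
x3 = s^2 - 2 x1 mod 53 = 42^2 - 2*10 = 48
y3 = s (x1 - x3) - y1 mod 53 = 42 * (10 - 48) - 1 = 46

2P = (48, 46)


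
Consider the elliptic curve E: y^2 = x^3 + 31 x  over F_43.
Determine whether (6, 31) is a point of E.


Check whether y^2 = x^3 + 31 x + 0 (mod 43) for (x, y) = (6, 31).
LHS: y^2 = 31^2 mod 43 = 15
RHS: x^3 + 31 x + 0 = 6^3 + 31*6 + 0 mod 43 = 15
LHS = RHS

Yes, on the curve


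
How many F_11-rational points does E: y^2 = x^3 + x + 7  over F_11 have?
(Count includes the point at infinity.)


For each x in F_11, count y with y^2 = x^3 + 1 x + 7 mod 11:
  x = 1: RHS = 9, y in [3, 8]  -> 2 point(s)
  x = 3: RHS = 4, y in [2, 9]  -> 2 point(s)
  x = 4: RHS = 9, y in [3, 8]  -> 2 point(s)
  x = 5: RHS = 5, y in [4, 7]  -> 2 point(s)
  x = 6: RHS = 9, y in [3, 8]  -> 2 point(s)
  x = 7: RHS = 5, y in [4, 7]  -> 2 point(s)
  x = 10: RHS = 5, y in [4, 7]  -> 2 point(s)
Affine points: 14. Add the point at infinity: total = 15.

#E(F_11) = 15


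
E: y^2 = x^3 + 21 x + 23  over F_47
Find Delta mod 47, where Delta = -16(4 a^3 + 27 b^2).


4 a^3 + 27 b^2 = 4*21^3 + 27*23^2 = 37044 + 14283 = 51327
Delta = -16 * (51327) = -821232
Delta mod 47 = 46

Delta = 46 (mod 47)


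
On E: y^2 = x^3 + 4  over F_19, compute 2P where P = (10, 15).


Doubling: s = (3 x1^2 + a) / (2 y1)
s = (3*10^2 + 0) / (2*15) mod 19 = 10
x3 = s^2 - 2 x1 mod 19 = 10^2 - 2*10 = 4
y3 = s (x1 - x3) - y1 mod 19 = 10 * (10 - 4) - 15 = 7

2P = (4, 7)


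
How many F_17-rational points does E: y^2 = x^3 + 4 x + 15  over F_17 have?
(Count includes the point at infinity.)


For each x in F_17, count y with y^2 = x^3 + 4 x + 15 mod 17:
  x = 0: RHS = 15, y in [7, 10]  -> 2 point(s)
  x = 6: RHS = 0, y in [0]  -> 1 point(s)
  x = 8: RHS = 15, y in [7, 10]  -> 2 point(s)
  x = 9: RHS = 15, y in [7, 10]  -> 2 point(s)
  x = 10: RHS = 1, y in [1, 16]  -> 2 point(s)
  x = 11: RHS = 13, y in [8, 9]  -> 2 point(s)
  x = 15: RHS = 16, y in [4, 13]  -> 2 point(s)
Affine points: 13. Add the point at infinity: total = 14.

#E(F_17) = 14


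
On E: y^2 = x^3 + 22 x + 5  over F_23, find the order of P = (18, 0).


Compute successive multiples of P until we hit O:
  1P = (18, 0)
  2P = O

ord(P) = 2


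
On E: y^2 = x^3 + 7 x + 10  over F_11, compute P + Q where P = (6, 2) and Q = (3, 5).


P != Q, so use the chord formula.
s = (y2 - y1) / (x2 - x1) = (3) / (8) mod 11 = 10
x3 = s^2 - x1 - x2 mod 11 = 10^2 - 6 - 3 = 3
y3 = s (x1 - x3) - y1 mod 11 = 10 * (6 - 3) - 2 = 6

P + Q = (3, 6)


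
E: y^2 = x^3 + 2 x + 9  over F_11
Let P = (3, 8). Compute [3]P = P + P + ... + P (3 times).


k = 3 = 11_2 (binary, LSB first: 11)
Double-and-add from P = (3, 8):
  bit 0 = 1: acc = O + (3, 8) = (3, 8)
  bit 1 = 1: acc = (3, 8) + (3, 3) = O

3P = O


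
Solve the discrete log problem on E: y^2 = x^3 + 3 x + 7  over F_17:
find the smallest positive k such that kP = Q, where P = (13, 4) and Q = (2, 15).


Enumerate multiples of P until we hit Q = (2, 15):
  1P = (13, 4)
  2P = (8, 13)
  3P = (4, 7)
  4P = (2, 15)
Match found at i = 4.

k = 4


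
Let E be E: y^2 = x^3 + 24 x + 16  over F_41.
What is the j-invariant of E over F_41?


Delta = -16(4 a^3 + 27 b^2) mod 41 = 29
-1728 * (4 a)^3 = -1728 * (4*24)^3 mod 41 = 18
j = 18 * 29^(-1) mod 41 = 19

j = 19 (mod 41)


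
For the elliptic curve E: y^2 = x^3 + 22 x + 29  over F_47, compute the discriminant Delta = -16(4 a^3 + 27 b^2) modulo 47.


4 a^3 + 27 b^2 = 4*22^3 + 27*29^2 = 42592 + 22707 = 65299
Delta = -16 * (65299) = -1044784
Delta mod 47 = 26

Delta = 26 (mod 47)


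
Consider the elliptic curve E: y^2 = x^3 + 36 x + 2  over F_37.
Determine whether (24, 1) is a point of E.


Check whether y^2 = x^3 + 36 x + 2 (mod 37) for (x, y) = (24, 1).
LHS: y^2 = 1^2 mod 37 = 1
RHS: x^3 + 36 x + 2 = 24^3 + 36*24 + 2 mod 37 = 1
LHS = RHS

Yes, on the curve


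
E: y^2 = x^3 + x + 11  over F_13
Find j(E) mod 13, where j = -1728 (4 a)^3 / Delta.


Delta = -16(4 a^3 + 27 b^2) mod 13 = 2
-1728 * (4 a)^3 = -1728 * (4*1)^3 mod 13 = 12
j = 12 * 2^(-1) mod 13 = 6

j = 6 (mod 13)


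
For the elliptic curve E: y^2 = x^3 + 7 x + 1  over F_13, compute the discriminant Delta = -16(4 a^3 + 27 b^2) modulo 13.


4 a^3 + 27 b^2 = 4*7^3 + 27*1^2 = 1372 + 27 = 1399
Delta = -16 * (1399) = -22384
Delta mod 13 = 2

Delta = 2 (mod 13)


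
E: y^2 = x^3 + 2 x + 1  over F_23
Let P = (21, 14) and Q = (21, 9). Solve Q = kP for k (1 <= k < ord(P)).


Enumerate multiples of P until we hit Q = (21, 9):
  1P = (21, 14)
  2P = (10, 3)
  3P = (16, 14)
  4P = (9, 9)
  5P = (1, 2)
  6P = (17, 16)
  7P = (14, 17)
  8P = (14, 6)
  9P = (17, 7)
  10P = (1, 21)
  11P = (9, 14)
  12P = (16, 9)
  13P = (10, 20)
  14P = (21, 9)
Match found at i = 14.

k = 14


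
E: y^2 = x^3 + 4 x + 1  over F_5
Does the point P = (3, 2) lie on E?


Check whether y^2 = x^3 + 4 x + 1 (mod 5) for (x, y) = (3, 2).
LHS: y^2 = 2^2 mod 5 = 4
RHS: x^3 + 4 x + 1 = 3^3 + 4*3 + 1 mod 5 = 0
LHS != RHS

No, not on the curve


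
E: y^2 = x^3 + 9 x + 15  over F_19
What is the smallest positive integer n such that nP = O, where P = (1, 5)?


Compute successive multiples of P until we hit O:
  1P = (1, 5)
  2P = (4, 18)
  3P = (18, 10)
  4P = (11, 1)
  5P = (14, 4)
  6P = (13, 12)
  7P = (6, 0)
  8P = (13, 7)
  ... (continuing to 14P)
  14P = O

ord(P) = 14


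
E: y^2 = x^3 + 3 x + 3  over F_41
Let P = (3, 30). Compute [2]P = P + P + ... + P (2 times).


k = 2 = 10_2 (binary, LSB first: 01)
Double-and-add from P = (3, 30):
  bit 0 = 0: acc unchanged = O
  bit 1 = 1: acc = O + (25, 0) = (25, 0)

2P = (25, 0)


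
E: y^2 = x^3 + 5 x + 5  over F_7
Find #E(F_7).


For each x in F_7, count y with y^2 = x^3 + 5 x + 5 mod 7:
  x = 1: RHS = 4, y in [2, 5]  -> 2 point(s)
  x = 2: RHS = 2, y in [3, 4]  -> 2 point(s)
  x = 5: RHS = 1, y in [1, 6]  -> 2 point(s)
Affine points: 6. Add the point at infinity: total = 7.

#E(F_7) = 7


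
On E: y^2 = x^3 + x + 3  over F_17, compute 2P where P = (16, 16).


Doubling: s = (3 x1^2 + a) / (2 y1)
s = (3*16^2 + 1) / (2*16) mod 17 = 15
x3 = s^2 - 2 x1 mod 17 = 15^2 - 2*16 = 6
y3 = s (x1 - x3) - y1 mod 17 = 15 * (16 - 6) - 16 = 15

2P = (6, 15)


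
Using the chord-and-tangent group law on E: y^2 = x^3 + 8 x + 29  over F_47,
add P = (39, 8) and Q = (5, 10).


P != Q, so use the chord formula.
s = (y2 - y1) / (x2 - x1) = (2) / (13) mod 47 = 11
x3 = s^2 - x1 - x2 mod 47 = 11^2 - 39 - 5 = 30
y3 = s (x1 - x3) - y1 mod 47 = 11 * (39 - 30) - 8 = 44

P + Q = (30, 44)


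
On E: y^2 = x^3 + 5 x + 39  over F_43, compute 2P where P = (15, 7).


Doubling: s = (3 x1^2 + a) / (2 y1)
s = (3*15^2 + 5) / (2*7) mod 43 = 24
x3 = s^2 - 2 x1 mod 43 = 24^2 - 2*15 = 30
y3 = s (x1 - x3) - y1 mod 43 = 24 * (15 - 30) - 7 = 20

2P = (30, 20)


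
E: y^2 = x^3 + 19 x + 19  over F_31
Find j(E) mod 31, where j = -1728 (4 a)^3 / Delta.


Delta = -16(4 a^3 + 27 b^2) mod 31 = 24
-1728 * (4 a)^3 = -1728 * (4*19)^3 mod 31 = 4
j = 4 * 24^(-1) mod 31 = 26

j = 26 (mod 31)


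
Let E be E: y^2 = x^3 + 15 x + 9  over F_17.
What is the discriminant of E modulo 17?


4 a^3 + 27 b^2 = 4*15^3 + 27*9^2 = 13500 + 2187 = 15687
Delta = -16 * (15687) = -250992
Delta mod 17 = 13

Delta = 13 (mod 17)


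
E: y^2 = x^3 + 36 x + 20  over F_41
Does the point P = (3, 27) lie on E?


Check whether y^2 = x^3 + 36 x + 20 (mod 41) for (x, y) = (3, 27).
LHS: y^2 = 27^2 mod 41 = 32
RHS: x^3 + 36 x + 20 = 3^3 + 36*3 + 20 mod 41 = 32
LHS = RHS

Yes, on the curve


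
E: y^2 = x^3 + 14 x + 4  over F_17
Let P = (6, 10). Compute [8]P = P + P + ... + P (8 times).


k = 8 = 1000_2 (binary, LSB first: 0001)
Double-and-add from P = (6, 10):
  bit 0 = 0: acc unchanged = O
  bit 1 = 0: acc unchanged = O
  bit 2 = 0: acc unchanged = O
  bit 3 = 1: acc = O + (6, 7) = (6, 7)

8P = (6, 7)


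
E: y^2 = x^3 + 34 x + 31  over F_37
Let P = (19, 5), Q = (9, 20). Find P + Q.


P != Q, so use the chord formula.
s = (y2 - y1) / (x2 - x1) = (15) / (27) mod 37 = 17
x3 = s^2 - x1 - x2 mod 37 = 17^2 - 19 - 9 = 2
y3 = s (x1 - x3) - y1 mod 37 = 17 * (19 - 2) - 5 = 25

P + Q = (2, 25)


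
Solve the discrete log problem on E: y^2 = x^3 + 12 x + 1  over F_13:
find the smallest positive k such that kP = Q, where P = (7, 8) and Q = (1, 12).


Enumerate multiples of P until we hit Q = (1, 12):
  1P = (7, 8)
  2P = (0, 12)
  3P = (5, 2)
  4P = (10, 9)
  5P = (12, 12)
  6P = (4, 10)
  7P = (1, 1)
  8P = (6, 4)
  9P = (3, 8)
  10P = (3, 5)
  11P = (6, 9)
  12P = (1, 12)
Match found at i = 12.

k = 12


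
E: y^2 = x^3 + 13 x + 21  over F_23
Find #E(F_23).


For each x in F_23, count y with y^2 = x^3 + 13 x + 21 mod 23:
  x = 1: RHS = 12, y in [9, 14]  -> 2 point(s)
  x = 2: RHS = 9, y in [3, 20]  -> 2 point(s)
  x = 3: RHS = 18, y in [8, 15]  -> 2 point(s)
  x = 5: RHS = 4, y in [2, 21]  -> 2 point(s)
  x = 6: RHS = 16, y in [4, 19]  -> 2 point(s)
  x = 7: RHS = 18, y in [8, 15]  -> 2 point(s)
  x = 8: RHS = 16, y in [4, 19]  -> 2 point(s)
  x = 9: RHS = 16, y in [4, 19]  -> 2 point(s)
  x = 10: RHS = 1, y in [1, 22]  -> 2 point(s)
  x = 11: RHS = 0, y in [0]  -> 1 point(s)
  x = 13: RHS = 18, y in [8, 15]  -> 2 point(s)
  x = 14: RHS = 3, y in [7, 16]  -> 2 point(s)
  x = 15: RHS = 3, y in [7, 16]  -> 2 point(s)
  x = 16: RHS = 1, y in [1, 22]  -> 2 point(s)
  x = 17: RHS = 3, y in [7, 16]  -> 2 point(s)
  x = 20: RHS = 1, y in [1, 22]  -> 2 point(s)
Affine points: 31. Add the point at infinity: total = 32.

#E(F_23) = 32


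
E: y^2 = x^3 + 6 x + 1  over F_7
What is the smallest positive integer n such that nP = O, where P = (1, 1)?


Compute successive multiples of P until we hit O:
  1P = (1, 1)
  2P = (6, 1)
  3P = (0, 6)
  4P = (3, 2)
  5P = (5, 4)
  6P = (2, 0)
  7P = (5, 3)
  8P = (3, 5)
  ... (continuing to 12P)
  12P = O

ord(P) = 12


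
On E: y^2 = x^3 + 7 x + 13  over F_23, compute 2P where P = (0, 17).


Doubling: s = (3 x1^2 + a) / (2 y1)
s = (3*0^2 + 7) / (2*17) mod 23 = 9
x3 = s^2 - 2 x1 mod 23 = 9^2 - 2*0 = 12
y3 = s (x1 - x3) - y1 mod 23 = 9 * (0 - 12) - 17 = 13

2P = (12, 13)


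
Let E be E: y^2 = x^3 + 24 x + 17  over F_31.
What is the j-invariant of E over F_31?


Delta = -16(4 a^3 + 27 b^2) mod 31 = 24
-1728 * (4 a)^3 = -1728 * (4*24)^3 mod 31 = 30
j = 30 * 24^(-1) mod 31 = 9

j = 9 (mod 31)


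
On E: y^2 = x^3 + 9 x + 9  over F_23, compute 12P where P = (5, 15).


k = 12 = 1100_2 (binary, LSB first: 0011)
Double-and-add from P = (5, 15):
  bit 0 = 0: acc unchanged = O
  bit 1 = 0: acc unchanged = O
  bit 2 = 1: acc = O + (21, 11) = (21, 11)
  bit 3 = 1: acc = (21, 11) + (8, 15) = (19, 22)

12P = (19, 22)


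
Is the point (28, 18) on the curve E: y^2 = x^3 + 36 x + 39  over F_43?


Check whether y^2 = x^3 + 36 x + 39 (mod 43) for (x, y) = (28, 18).
LHS: y^2 = 18^2 mod 43 = 23
RHS: x^3 + 36 x + 39 = 28^3 + 36*28 + 39 mod 43 = 37
LHS != RHS

No, not on the curve


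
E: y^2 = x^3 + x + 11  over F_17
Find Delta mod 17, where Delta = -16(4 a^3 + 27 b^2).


4 a^3 + 27 b^2 = 4*1^3 + 27*11^2 = 4 + 3267 = 3271
Delta = -16 * (3271) = -52336
Delta mod 17 = 7

Delta = 7 (mod 17)


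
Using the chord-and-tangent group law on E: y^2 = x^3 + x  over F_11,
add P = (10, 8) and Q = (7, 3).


P != Q, so use the chord formula.
s = (y2 - y1) / (x2 - x1) = (6) / (8) mod 11 = 9
x3 = s^2 - x1 - x2 mod 11 = 9^2 - 10 - 7 = 9
y3 = s (x1 - x3) - y1 mod 11 = 9 * (10 - 9) - 8 = 1

P + Q = (9, 1)


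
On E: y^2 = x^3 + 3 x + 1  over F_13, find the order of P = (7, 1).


Compute successive multiples of P until we hit O:
  1P = (7, 1)
  2P = (8, 2)
  3P = (12, 7)
  4P = (10, 11)
  5P = (10, 2)
  6P = (12, 6)
  7P = (8, 11)
  8P = (7, 12)
  ... (continuing to 9P)
  9P = O

ord(P) = 9


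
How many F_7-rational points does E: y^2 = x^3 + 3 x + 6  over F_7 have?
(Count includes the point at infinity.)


For each x in F_7, count y with y^2 = x^3 + 3 x + 6 mod 7:
  x = 3: RHS = 0, y in [0]  -> 1 point(s)
  x = 6: RHS = 2, y in [3, 4]  -> 2 point(s)
Affine points: 3. Add the point at infinity: total = 4.

#E(F_7) = 4


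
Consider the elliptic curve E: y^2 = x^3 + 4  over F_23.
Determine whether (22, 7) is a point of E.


Check whether y^2 = x^3 + 0 x + 4 (mod 23) for (x, y) = (22, 7).
LHS: y^2 = 7^2 mod 23 = 3
RHS: x^3 + 0 x + 4 = 22^3 + 0*22 + 4 mod 23 = 3
LHS = RHS

Yes, on the curve


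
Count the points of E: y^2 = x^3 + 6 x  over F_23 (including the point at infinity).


For each x in F_23, count y with y^2 = x^3 + 6 x + 0 mod 23:
  x = 0: RHS = 0, y in [0]  -> 1 point(s)
  x = 8: RHS = 8, y in [10, 13]  -> 2 point(s)
  x = 9: RHS = 1, y in [1, 22]  -> 2 point(s)
  x = 10: RHS = 2, y in [5, 18]  -> 2 point(s)
  x = 12: RHS = 6, y in [11, 12]  -> 2 point(s)
  x = 16: RHS = 6, y in [11, 12]  -> 2 point(s)
  x = 17: RHS = 1, y in [1, 22]  -> 2 point(s)
  x = 18: RHS = 6, y in [11, 12]  -> 2 point(s)
  x = 19: RHS = 4, y in [2, 21]  -> 2 point(s)
  x = 20: RHS = 1, y in [1, 22]  -> 2 point(s)
  x = 21: RHS = 3, y in [7, 16]  -> 2 point(s)
  x = 22: RHS = 16, y in [4, 19]  -> 2 point(s)
Affine points: 23. Add the point at infinity: total = 24.

#E(F_23) = 24


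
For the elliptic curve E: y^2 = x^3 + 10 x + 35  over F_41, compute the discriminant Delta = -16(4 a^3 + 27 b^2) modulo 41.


4 a^3 + 27 b^2 = 4*10^3 + 27*35^2 = 4000 + 33075 = 37075
Delta = -16 * (37075) = -593200
Delta mod 41 = 29

Delta = 29 (mod 41)


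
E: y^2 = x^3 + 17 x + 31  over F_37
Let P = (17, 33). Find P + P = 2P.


Doubling: s = (3 x1^2 + a) / (2 y1)
s = (3*17^2 + 17) / (2*33) mod 37 = 19
x3 = s^2 - 2 x1 mod 37 = 19^2 - 2*17 = 31
y3 = s (x1 - x3) - y1 mod 37 = 19 * (17 - 31) - 33 = 34

2P = (31, 34)


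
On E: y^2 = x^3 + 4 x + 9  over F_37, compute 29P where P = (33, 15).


k = 29 = 11101_2 (binary, LSB first: 10111)
Double-and-add from P = (33, 15):
  bit 0 = 1: acc = O + (33, 15) = (33, 15)
  bit 1 = 0: acc unchanged = (33, 15)
  bit 2 = 1: acc = (33, 15) + (12, 3) = (18, 20)
  bit 3 = 1: acc = (18, 20) + (23, 24) = (7, 11)
  bit 4 = 1: acc = (7, 11) + (28, 13) = (13, 36)

29P = (13, 36)


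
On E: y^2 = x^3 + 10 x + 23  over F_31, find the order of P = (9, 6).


Compute successive multiples of P until we hit O:
  1P = (9, 6)
  2P = (22, 17)
  3P = (2, 19)
  4P = (7, 8)
  5P = (16, 1)
  6P = (16, 30)
  7P = (7, 23)
  8P = (2, 12)
  ... (continuing to 11P)
  11P = O

ord(P) = 11


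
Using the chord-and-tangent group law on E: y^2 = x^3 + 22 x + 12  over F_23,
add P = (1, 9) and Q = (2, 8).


P != Q, so use the chord formula.
s = (y2 - y1) / (x2 - x1) = (22) / (1) mod 23 = 22
x3 = s^2 - x1 - x2 mod 23 = 22^2 - 1 - 2 = 21
y3 = s (x1 - x3) - y1 mod 23 = 22 * (1 - 21) - 9 = 11

P + Q = (21, 11)


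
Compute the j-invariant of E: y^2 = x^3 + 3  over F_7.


Delta = -16(4 a^3 + 27 b^2) mod 7 = 4
-1728 * (4 a)^3 = -1728 * (4*0)^3 mod 7 = 0
j = 0 * 4^(-1) mod 7 = 0

j = 0 (mod 7)


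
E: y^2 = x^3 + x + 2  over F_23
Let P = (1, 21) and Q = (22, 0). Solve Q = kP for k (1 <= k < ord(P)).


Enumerate multiples of P until we hit Q = (22, 0):
  1P = (1, 21)
  2P = (22, 0)
Match found at i = 2.

k = 2


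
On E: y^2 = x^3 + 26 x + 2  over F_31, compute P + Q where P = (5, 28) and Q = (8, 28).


P != Q, so use the chord formula.
s = (y2 - y1) / (x2 - x1) = (0) / (3) mod 31 = 0
x3 = s^2 - x1 - x2 mod 31 = 0^2 - 5 - 8 = 18
y3 = s (x1 - x3) - y1 mod 31 = 0 * (5 - 18) - 28 = 3

P + Q = (18, 3)


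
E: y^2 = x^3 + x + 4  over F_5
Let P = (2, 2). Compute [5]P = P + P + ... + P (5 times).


k = 5 = 101_2 (binary, LSB first: 101)
Double-and-add from P = (2, 2):
  bit 0 = 1: acc = O + (2, 2) = (2, 2)
  bit 1 = 0: acc unchanged = (2, 2)
  bit 2 = 1: acc = (2, 2) + (1, 4) = (1, 1)

5P = (1, 1)


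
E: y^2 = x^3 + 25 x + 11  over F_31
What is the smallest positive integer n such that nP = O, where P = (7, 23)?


Compute successive multiples of P until we hit O:
  1P = (7, 23)
  2P = (26, 3)
  3P = (18, 0)
  4P = (26, 28)
  5P = (7, 8)
  6P = O

ord(P) = 6


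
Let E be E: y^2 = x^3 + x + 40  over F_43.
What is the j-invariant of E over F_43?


Delta = -16(4 a^3 + 27 b^2) mod 43 = 4
-1728 * (4 a)^3 = -1728 * (4*1)^3 mod 43 = 4
j = 4 * 4^(-1) mod 43 = 1

j = 1 (mod 43)


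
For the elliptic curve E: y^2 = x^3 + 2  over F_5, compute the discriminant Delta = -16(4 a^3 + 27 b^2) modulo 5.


4 a^3 + 27 b^2 = 4*0^3 + 27*2^2 = 0 + 108 = 108
Delta = -16 * (108) = -1728
Delta mod 5 = 2

Delta = 2 (mod 5)


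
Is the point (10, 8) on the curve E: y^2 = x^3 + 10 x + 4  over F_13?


Check whether y^2 = x^3 + 10 x + 4 (mod 13) for (x, y) = (10, 8).
LHS: y^2 = 8^2 mod 13 = 12
RHS: x^3 + 10 x + 4 = 10^3 + 10*10 + 4 mod 13 = 12
LHS = RHS

Yes, on the curve


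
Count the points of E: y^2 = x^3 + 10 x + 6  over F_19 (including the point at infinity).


For each x in F_19, count y with y^2 = x^3 + 10 x + 6 mod 19:
  x = 0: RHS = 6, y in [5, 14]  -> 2 point(s)
  x = 1: RHS = 17, y in [6, 13]  -> 2 point(s)
  x = 3: RHS = 6, y in [5, 14]  -> 2 point(s)
  x = 6: RHS = 16, y in [4, 15]  -> 2 point(s)
  x = 7: RHS = 1, y in [1, 18]  -> 2 point(s)
  x = 8: RHS = 9, y in [3, 16]  -> 2 point(s)
  x = 10: RHS = 4, y in [2, 17]  -> 2 point(s)
  x = 12: RHS = 11, y in [7, 12]  -> 2 point(s)
  x = 15: RHS = 16, y in [4, 15]  -> 2 point(s)
  x = 16: RHS = 6, y in [5, 14]  -> 2 point(s)
  x = 17: RHS = 16, y in [4, 15]  -> 2 point(s)
Affine points: 22. Add the point at infinity: total = 23.

#E(F_19) = 23


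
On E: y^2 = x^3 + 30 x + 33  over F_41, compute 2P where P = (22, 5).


Doubling: s = (3 x1^2 + a) / (2 y1)
s = (3*22^2 + 30) / (2*5) mod 41 = 17
x3 = s^2 - 2 x1 mod 41 = 17^2 - 2*22 = 40
y3 = s (x1 - x3) - y1 mod 41 = 17 * (22 - 40) - 5 = 17

2P = (40, 17)


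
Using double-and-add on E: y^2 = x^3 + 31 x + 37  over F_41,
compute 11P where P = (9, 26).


k = 11 = 1011_2 (binary, LSB first: 1101)
Double-and-add from P = (9, 26):
  bit 0 = 1: acc = O + (9, 26) = (9, 26)
  bit 1 = 1: acc = (9, 26) + (0, 23) = (23, 24)
  bit 2 = 0: acc unchanged = (23, 24)
  bit 3 = 1: acc = (23, 24) + (8, 31) = (35, 39)

11P = (35, 39)


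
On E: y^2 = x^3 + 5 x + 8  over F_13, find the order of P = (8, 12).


Compute successive multiples of P until we hit O:
  1P = (8, 12)
  2P = (11, 4)
  3P = (4, 12)
  4P = (1, 1)
  5P = (7, 10)
  6P = (2, 0)
  7P = (7, 3)
  8P = (1, 12)
  ... (continuing to 12P)
  12P = O

ord(P) = 12


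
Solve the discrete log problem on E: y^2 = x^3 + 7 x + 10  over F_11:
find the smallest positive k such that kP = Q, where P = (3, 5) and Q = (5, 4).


Enumerate multiples of P until we hit Q = (5, 4):
  1P = (3, 5)
  2P = (6, 9)
  3P = (5, 7)
  4P = (4, 5)
  5P = (4, 6)
  6P = (5, 4)
Match found at i = 6.

k = 6


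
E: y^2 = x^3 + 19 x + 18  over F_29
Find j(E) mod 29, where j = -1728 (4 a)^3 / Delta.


Delta = -16(4 a^3 + 27 b^2) mod 29 = 12
-1728 * (4 a)^3 = -1728 * (4*19)^3 mod 29 = 7
j = 7 * 12^(-1) mod 29 = 3

j = 3 (mod 29)


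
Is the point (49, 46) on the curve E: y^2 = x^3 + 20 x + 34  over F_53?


Check whether y^2 = x^3 + 20 x + 34 (mod 53) for (x, y) = (49, 46).
LHS: y^2 = 46^2 mod 53 = 49
RHS: x^3 + 20 x + 34 = 49^3 + 20*49 + 34 mod 53 = 49
LHS = RHS

Yes, on the curve


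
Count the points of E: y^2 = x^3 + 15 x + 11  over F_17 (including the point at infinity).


For each x in F_17, count y with y^2 = x^3 + 15 x + 11 mod 17:
  x = 2: RHS = 15, y in [7, 10]  -> 2 point(s)
  x = 3: RHS = 15, y in [7, 10]  -> 2 point(s)
  x = 4: RHS = 16, y in [4, 13]  -> 2 point(s)
  x = 7: RHS = 0, y in [0]  -> 1 point(s)
  x = 9: RHS = 8, y in [5, 12]  -> 2 point(s)
  x = 12: RHS = 15, y in [7, 10]  -> 2 point(s)
Affine points: 11. Add the point at infinity: total = 12.

#E(F_17) = 12


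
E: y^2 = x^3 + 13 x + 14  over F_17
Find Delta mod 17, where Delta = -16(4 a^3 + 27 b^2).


4 a^3 + 27 b^2 = 4*13^3 + 27*14^2 = 8788 + 5292 = 14080
Delta = -16 * (14080) = -225280
Delta mod 17 = 4

Delta = 4 (mod 17)


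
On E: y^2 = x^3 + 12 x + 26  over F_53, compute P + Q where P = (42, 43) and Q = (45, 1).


P != Q, so use the chord formula.
s = (y2 - y1) / (x2 - x1) = (11) / (3) mod 53 = 39
x3 = s^2 - x1 - x2 mod 53 = 39^2 - 42 - 45 = 3
y3 = s (x1 - x3) - y1 mod 53 = 39 * (42 - 3) - 43 = 47

P + Q = (3, 47)


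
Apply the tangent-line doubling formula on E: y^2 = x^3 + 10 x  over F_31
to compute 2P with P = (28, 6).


Doubling: s = (3 x1^2 + a) / (2 y1)
s = (3*28^2 + 10) / (2*6) mod 31 = 16
x3 = s^2 - 2 x1 mod 31 = 16^2 - 2*28 = 14
y3 = s (x1 - x3) - y1 mod 31 = 16 * (28 - 14) - 6 = 1

2P = (14, 1)


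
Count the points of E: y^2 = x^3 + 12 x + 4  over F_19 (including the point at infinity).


For each x in F_19, count y with y^2 = x^3 + 12 x + 4 mod 19:
  x = 0: RHS = 4, y in [2, 17]  -> 2 point(s)
  x = 1: RHS = 17, y in [6, 13]  -> 2 point(s)
  x = 2: RHS = 17, y in [6, 13]  -> 2 point(s)
  x = 6: RHS = 7, y in [8, 11]  -> 2 point(s)
  x = 8: RHS = 4, y in [2, 17]  -> 2 point(s)
  x = 9: RHS = 5, y in [9, 10]  -> 2 point(s)
  x = 11: RHS = 4, y in [2, 17]  -> 2 point(s)
  x = 13: RHS = 1, y in [1, 18]  -> 2 point(s)
  x = 14: RHS = 9, y in [3, 16]  -> 2 point(s)
  x = 15: RHS = 6, y in [5, 14]  -> 2 point(s)
  x = 16: RHS = 17, y in [6, 13]  -> 2 point(s)
Affine points: 22. Add the point at infinity: total = 23.

#E(F_19) = 23


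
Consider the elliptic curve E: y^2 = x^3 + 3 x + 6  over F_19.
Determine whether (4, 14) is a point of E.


Check whether y^2 = x^3 + 3 x + 6 (mod 19) for (x, y) = (4, 14).
LHS: y^2 = 14^2 mod 19 = 6
RHS: x^3 + 3 x + 6 = 4^3 + 3*4 + 6 mod 19 = 6
LHS = RHS

Yes, on the curve


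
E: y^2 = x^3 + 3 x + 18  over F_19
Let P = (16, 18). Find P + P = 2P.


Doubling: s = (3 x1^2 + a) / (2 y1)
s = (3*16^2 + 3) / (2*18) mod 19 = 4
x3 = s^2 - 2 x1 mod 19 = 4^2 - 2*16 = 3
y3 = s (x1 - x3) - y1 mod 19 = 4 * (16 - 3) - 18 = 15

2P = (3, 15)


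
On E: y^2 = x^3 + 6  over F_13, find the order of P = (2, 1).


Compute successive multiples of P until we hit O:
  1P = (2, 1)
  2P = (6, 1)
  3P = (5, 12)
  4P = (5, 1)
  5P = (6, 12)
  6P = (2, 12)
  7P = O

ord(P) = 7


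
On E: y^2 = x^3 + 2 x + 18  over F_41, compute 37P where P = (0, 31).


k = 37 = 100101_2 (binary, LSB first: 101001)
Double-and-add from P = (0, 31):
  bit 0 = 1: acc = O + (0, 31) = (0, 31)
  bit 1 = 0: acc unchanged = (0, 31)
  bit 2 = 1: acc = (0, 31) + (11, 10) = (35, 6)
  bit 3 = 0: acc unchanged = (35, 6)
  bit 4 = 0: acc unchanged = (35, 6)
  bit 5 = 1: acc = (35, 6) + (22, 3) = (35, 35)

37P = (35, 35)


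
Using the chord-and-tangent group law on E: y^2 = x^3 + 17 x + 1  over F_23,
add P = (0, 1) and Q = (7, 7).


P != Q, so use the chord formula.
s = (y2 - y1) / (x2 - x1) = (6) / (7) mod 23 = 14
x3 = s^2 - x1 - x2 mod 23 = 14^2 - 0 - 7 = 5
y3 = s (x1 - x3) - y1 mod 23 = 14 * (0 - 5) - 1 = 21

P + Q = (5, 21)


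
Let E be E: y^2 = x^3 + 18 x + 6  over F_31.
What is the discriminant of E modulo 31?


4 a^3 + 27 b^2 = 4*18^3 + 27*6^2 = 23328 + 972 = 24300
Delta = -16 * (24300) = -388800
Delta mod 31 = 2

Delta = 2 (mod 31)


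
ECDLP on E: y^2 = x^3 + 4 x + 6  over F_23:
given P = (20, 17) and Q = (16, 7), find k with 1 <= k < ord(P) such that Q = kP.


Enumerate multiples of P until we hit Q = (16, 7):
  1P = (20, 17)
  2P = (9, 14)
  3P = (7, 20)
  4P = (0, 12)
  5P = (16, 7)
Match found at i = 5.

k = 5


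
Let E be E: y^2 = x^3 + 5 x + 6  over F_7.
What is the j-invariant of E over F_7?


Delta = -16(4 a^3 + 27 b^2) mod 7 = 3
-1728 * (4 a)^3 = -1728 * (4*5)^3 mod 7 = 6
j = 6 * 3^(-1) mod 7 = 2

j = 2 (mod 7)


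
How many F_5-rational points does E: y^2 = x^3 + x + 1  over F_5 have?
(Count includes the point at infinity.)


For each x in F_5, count y with y^2 = x^3 + 1 x + 1 mod 5:
  x = 0: RHS = 1, y in [1, 4]  -> 2 point(s)
  x = 2: RHS = 1, y in [1, 4]  -> 2 point(s)
  x = 3: RHS = 1, y in [1, 4]  -> 2 point(s)
  x = 4: RHS = 4, y in [2, 3]  -> 2 point(s)
Affine points: 8. Add the point at infinity: total = 9.

#E(F_5) = 9


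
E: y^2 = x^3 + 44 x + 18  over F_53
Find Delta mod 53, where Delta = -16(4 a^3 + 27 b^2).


4 a^3 + 27 b^2 = 4*44^3 + 27*18^2 = 340736 + 8748 = 349484
Delta = -16 * (349484) = -5591744
Delta mod 53 = 21

Delta = 21 (mod 53)


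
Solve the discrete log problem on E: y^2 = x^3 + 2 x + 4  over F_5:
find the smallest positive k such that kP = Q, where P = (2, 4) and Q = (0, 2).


Enumerate multiples of P until we hit Q = (0, 2):
  1P = (2, 4)
  2P = (0, 2)
Match found at i = 2.

k = 2


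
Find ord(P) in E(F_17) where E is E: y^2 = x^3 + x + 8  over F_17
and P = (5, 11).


Compute successive multiples of P until we hit O:
  1P = (5, 11)
  2P = (15, 7)
  3P = (6, 3)
  4P = (2, 16)
  5P = (9, 7)
  6P = (4, 5)
  7P = (10, 10)
  8P = (0, 5)
  ... (continuing to 25P)
  25P = O

ord(P) = 25


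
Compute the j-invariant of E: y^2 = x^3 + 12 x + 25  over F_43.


Delta = -16(4 a^3 + 27 b^2) mod 43 = 1
-1728 * (4 a)^3 = -1728 * (4*12)^3 mod 43 = 32
j = 32 * 1^(-1) mod 43 = 32

j = 32 (mod 43)


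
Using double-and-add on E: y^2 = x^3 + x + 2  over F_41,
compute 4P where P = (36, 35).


k = 4 = 100_2 (binary, LSB first: 001)
Double-and-add from P = (36, 35):
  bit 0 = 0: acc unchanged = O
  bit 1 = 0: acc unchanged = O
  bit 2 = 1: acc = O + (36, 6) = (36, 6)

4P = (36, 6)


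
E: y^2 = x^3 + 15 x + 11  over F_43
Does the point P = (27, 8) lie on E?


Check whether y^2 = x^3 + 15 x + 11 (mod 43) for (x, y) = (27, 8).
LHS: y^2 = 8^2 mod 43 = 21
RHS: x^3 + 15 x + 11 = 27^3 + 15*27 + 11 mod 43 = 18
LHS != RHS

No, not on the curve


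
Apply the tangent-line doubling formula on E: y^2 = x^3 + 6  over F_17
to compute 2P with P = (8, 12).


Doubling: s = (3 x1^2 + a) / (2 y1)
s = (3*8^2 + 0) / (2*12) mod 17 = 8
x3 = s^2 - 2 x1 mod 17 = 8^2 - 2*8 = 14
y3 = s (x1 - x3) - y1 mod 17 = 8 * (8 - 14) - 12 = 8

2P = (14, 8)


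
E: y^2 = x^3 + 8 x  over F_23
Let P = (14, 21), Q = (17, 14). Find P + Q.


P != Q, so use the chord formula.
s = (y2 - y1) / (x2 - x1) = (16) / (3) mod 23 = 13
x3 = s^2 - x1 - x2 mod 23 = 13^2 - 14 - 17 = 0
y3 = s (x1 - x3) - y1 mod 23 = 13 * (14 - 0) - 21 = 0

P + Q = (0, 0)


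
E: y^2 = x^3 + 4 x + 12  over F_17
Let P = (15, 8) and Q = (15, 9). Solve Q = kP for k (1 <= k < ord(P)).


Enumerate multiples of P until we hit Q = (15, 9):
  1P = (15, 8)
  2P = (5, 2)
  3P = (13, 0)
  4P = (5, 15)
  5P = (15, 9)
Match found at i = 5.

k = 5


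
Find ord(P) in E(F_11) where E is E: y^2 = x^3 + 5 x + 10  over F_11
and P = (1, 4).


Compute successive multiples of P until we hit O:
  1P = (1, 4)
  2P = (10, 9)
  3P = (9, 5)
  4P = (6, 5)
  5P = (8, 10)
  6P = (7, 5)
  7P = (7, 6)
  8P = (8, 1)
  ... (continuing to 13P)
  13P = O

ord(P) = 13


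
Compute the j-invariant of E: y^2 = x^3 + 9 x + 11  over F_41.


Delta = -16(4 a^3 + 27 b^2) mod 41 = 5
-1728 * (4 a)^3 = -1728 * (4*9)^3 mod 41 = 12
j = 12 * 5^(-1) mod 41 = 27

j = 27 (mod 41)
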